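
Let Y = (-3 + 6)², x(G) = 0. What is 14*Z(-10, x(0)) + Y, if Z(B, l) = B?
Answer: -131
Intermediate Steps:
Y = 9 (Y = 3² = 9)
14*Z(-10, x(0)) + Y = 14*(-10) + 9 = -140 + 9 = -131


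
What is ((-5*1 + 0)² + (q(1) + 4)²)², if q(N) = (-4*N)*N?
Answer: 625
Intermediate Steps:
q(N) = -4*N²
((-5*1 + 0)² + (q(1) + 4)²)² = ((-5*1 + 0)² + (-4*1² + 4)²)² = ((-5 + 0)² + (-4*1 + 4)²)² = ((-5)² + (-4 + 4)²)² = (25 + 0²)² = (25 + 0)² = 25² = 625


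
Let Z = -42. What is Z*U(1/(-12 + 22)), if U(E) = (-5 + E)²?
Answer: -50421/50 ≈ -1008.4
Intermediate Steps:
Z*U(1/(-12 + 22)) = -42*(-5 + 1/(-12 + 22))² = -42*(-5 + 1/10)² = -42*(-5 + ⅒)² = -42*(-49/10)² = -42*2401/100 = -50421/50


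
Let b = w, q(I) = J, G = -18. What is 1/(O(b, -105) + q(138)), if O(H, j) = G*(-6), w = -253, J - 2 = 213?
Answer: 1/323 ≈ 0.0030960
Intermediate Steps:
J = 215 (J = 2 + 213 = 215)
q(I) = 215
b = -253
O(H, j) = 108 (O(H, j) = -18*(-6) = 108)
1/(O(b, -105) + q(138)) = 1/(108 + 215) = 1/323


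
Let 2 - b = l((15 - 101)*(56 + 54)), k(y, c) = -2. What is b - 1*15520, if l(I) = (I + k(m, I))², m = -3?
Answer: -89544962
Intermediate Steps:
l(I) = (-2 + I)² (l(I) = (I - 2)² = (-2 + I)²)
b = -89529442 (b = 2 - (-2 + (15 - 101)*(56 + 54))² = 2 - (-2 - 86*110)² = 2 - (-2 - 9460)² = 2 - 1*(-9462)² = 2 - 1*89529444 = 2 - 89529444 = -89529442)
b - 1*15520 = -89529442 - 1*15520 = -89529442 - 15520 = -89544962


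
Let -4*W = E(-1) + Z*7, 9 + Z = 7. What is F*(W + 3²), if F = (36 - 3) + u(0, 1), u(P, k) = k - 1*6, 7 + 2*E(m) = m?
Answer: 378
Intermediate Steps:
Z = -2 (Z = -9 + 7 = -2)
E(m) = -7/2 + m/2
u(P, k) = -6 + k (u(P, k) = k - 6 = -6 + k)
F = 28 (F = (36 - 3) + (-6 + 1) = 33 - 5 = 28)
W = 9/2 (W = -((-7/2 + (½)*(-1)) - 2*7)/4 = -((-7/2 - ½) - 14)/4 = -(-4 - 14)/4 = -¼*(-18) = 9/2 ≈ 4.5000)
F*(W + 3²) = 28*(9/2 + 3²) = 28*(9/2 + 9) = 28*(27/2) = 378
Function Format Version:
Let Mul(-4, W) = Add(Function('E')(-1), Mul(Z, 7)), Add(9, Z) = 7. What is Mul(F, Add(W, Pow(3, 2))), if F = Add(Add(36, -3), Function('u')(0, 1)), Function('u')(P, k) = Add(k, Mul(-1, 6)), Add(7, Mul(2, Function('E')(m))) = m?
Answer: 378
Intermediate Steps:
Z = -2 (Z = Add(-9, 7) = -2)
Function('E')(m) = Add(Rational(-7, 2), Mul(Rational(1, 2), m))
Function('u')(P, k) = Add(-6, k) (Function('u')(P, k) = Add(k, -6) = Add(-6, k))
F = 28 (F = Add(Add(36, -3), Add(-6, 1)) = Add(33, -5) = 28)
W = Rational(9, 2) (W = Mul(Rational(-1, 4), Add(Add(Rational(-7, 2), Mul(Rational(1, 2), -1)), Mul(-2, 7))) = Mul(Rational(-1, 4), Add(Add(Rational(-7, 2), Rational(-1, 2)), -14)) = Mul(Rational(-1, 4), Add(-4, -14)) = Mul(Rational(-1, 4), -18) = Rational(9, 2) ≈ 4.5000)
Mul(F, Add(W, Pow(3, 2))) = Mul(28, Add(Rational(9, 2), Pow(3, 2))) = Mul(28, Add(Rational(9, 2), 9)) = Mul(28, Rational(27, 2)) = 378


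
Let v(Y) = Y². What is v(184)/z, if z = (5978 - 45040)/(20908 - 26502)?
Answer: 94695232/19531 ≈ 4848.5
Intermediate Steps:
z = 19531/2797 (z = -39062/(-5594) = -39062*(-1/5594) = 19531/2797 ≈ 6.9828)
v(184)/z = 184²/(19531/2797) = 33856*(2797/19531) = 94695232/19531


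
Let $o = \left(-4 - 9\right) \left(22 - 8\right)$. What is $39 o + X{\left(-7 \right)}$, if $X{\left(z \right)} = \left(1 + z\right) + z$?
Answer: $-7111$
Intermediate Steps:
$X{\left(z \right)} = 1 + 2 z$
$o = -182$ ($o = \left(-13\right) 14 = -182$)
$39 o + X{\left(-7 \right)} = 39 \left(-182\right) + \left(1 + 2 \left(-7\right)\right) = -7098 + \left(1 - 14\right) = -7098 - 13 = -7111$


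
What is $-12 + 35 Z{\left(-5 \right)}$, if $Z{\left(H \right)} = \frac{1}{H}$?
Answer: $-19$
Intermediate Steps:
$-12 + 35 Z{\left(-5 \right)} = -12 + \frac{35}{-5} = -12 + 35 \left(- \frac{1}{5}\right) = -12 - 7 = -19$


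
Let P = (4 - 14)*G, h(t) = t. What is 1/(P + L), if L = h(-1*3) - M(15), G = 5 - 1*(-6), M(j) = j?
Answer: -1/128 ≈ -0.0078125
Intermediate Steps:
G = 11 (G = 5 + 6 = 11)
P = -110 (P = (4 - 14)*11 = -10*11 = -110)
L = -18 (L = -1*3 - 1*15 = -3 - 15 = -18)
1/(P + L) = 1/(-110 - 18) = 1/(-128) = -1/128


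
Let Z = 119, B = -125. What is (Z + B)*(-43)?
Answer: 258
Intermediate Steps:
(Z + B)*(-43) = (119 - 125)*(-43) = -6*(-43) = 258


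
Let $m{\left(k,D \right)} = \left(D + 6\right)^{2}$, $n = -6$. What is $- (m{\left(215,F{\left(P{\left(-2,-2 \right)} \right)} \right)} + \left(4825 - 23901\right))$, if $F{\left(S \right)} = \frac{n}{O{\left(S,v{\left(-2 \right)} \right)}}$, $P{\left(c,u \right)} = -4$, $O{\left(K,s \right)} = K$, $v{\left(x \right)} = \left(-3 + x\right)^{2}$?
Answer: $\frac{76079}{4} \approx 19020.0$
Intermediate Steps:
$F{\left(S \right)} = - \frac{6}{S}$
$m{\left(k,D \right)} = \left(6 + D\right)^{2}$
$- (m{\left(215,F{\left(P{\left(-2,-2 \right)} \right)} \right)} + \left(4825 - 23901\right)) = - (\left(6 - \frac{6}{-4}\right)^{2} + \left(4825 - 23901\right)) = - (\left(6 - - \frac{3}{2}\right)^{2} - 19076) = - (\left(6 + \frac{3}{2}\right)^{2} - 19076) = - (\left(\frac{15}{2}\right)^{2} - 19076) = - (\frac{225}{4} - 19076) = \left(-1\right) \left(- \frac{76079}{4}\right) = \frac{76079}{4}$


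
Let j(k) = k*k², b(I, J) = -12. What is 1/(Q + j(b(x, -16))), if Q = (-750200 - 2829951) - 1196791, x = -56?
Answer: -1/4778670 ≈ -2.0926e-7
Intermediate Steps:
j(k) = k³
Q = -4776942 (Q = -3580151 - 1196791 = -4776942)
1/(Q + j(b(x, -16))) = 1/(-4776942 + (-12)³) = 1/(-4776942 - 1728) = 1/(-4778670) = -1/4778670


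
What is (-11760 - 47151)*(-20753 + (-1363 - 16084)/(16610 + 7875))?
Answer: 29935898703972/24485 ≈ 1.2226e+9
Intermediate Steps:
(-11760 - 47151)*(-20753 + (-1363 - 16084)/(16610 + 7875)) = -58911*(-20753 - 17447/24485) = -58911*(-508154652/24485) = 29935898703972/24485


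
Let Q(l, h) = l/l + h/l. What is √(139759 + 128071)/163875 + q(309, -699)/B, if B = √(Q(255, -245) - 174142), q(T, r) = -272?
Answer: √267830/163875 + 68*I*√113235810/1110155 ≈ 0.003158 + 0.6518*I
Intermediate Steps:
Q(l, h) = 1 + h/l
B = 2*I*√113235810/51 (B = √((-245 + 255)/255 - 174142) = √((1/255)*10 - 174142) = √(2/51 - 174142) = √(-8881240/51) = 2*I*√113235810/51 ≈ 417.3*I)
√(139759 + 128071)/163875 + q(309, -699)/B = √(139759 + 128071)/163875 - 272*(-I*√113235810/4440620) = √267830*(1/163875) - (-68)*I*√113235810/1110155 = √267830/163875 + 68*I*√113235810/1110155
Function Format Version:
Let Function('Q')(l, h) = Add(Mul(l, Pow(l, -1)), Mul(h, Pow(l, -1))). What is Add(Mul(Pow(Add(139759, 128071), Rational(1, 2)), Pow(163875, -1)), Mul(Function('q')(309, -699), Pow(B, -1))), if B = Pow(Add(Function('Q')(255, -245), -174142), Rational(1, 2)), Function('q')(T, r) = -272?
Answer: Add(Mul(Rational(1, 163875), Pow(267830, Rational(1, 2))), Mul(Rational(68, 1110155), I, Pow(113235810, Rational(1, 2)))) ≈ Add(0.0031580, Mul(0.65180, I))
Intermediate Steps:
Function('Q')(l, h) = Add(1, Mul(h, Pow(l, -1)))
B = Mul(Rational(2, 51), I, Pow(113235810, Rational(1, 2))) (B = Pow(Add(Mul(Pow(255, -1), Add(-245, 255)), -174142), Rational(1, 2)) = Pow(Add(Mul(Rational(1, 255), 10), -174142), Rational(1, 2)) = Pow(Add(Rational(2, 51), -174142), Rational(1, 2)) = Pow(Rational(-8881240, 51), Rational(1, 2)) = Mul(Rational(2, 51), I, Pow(113235810, Rational(1, 2))) ≈ Mul(417.30, I))
Add(Mul(Pow(Add(139759, 128071), Rational(1, 2)), Pow(163875, -1)), Mul(Function('q')(309, -699), Pow(B, -1))) = Add(Mul(Pow(Add(139759, 128071), Rational(1, 2)), Pow(163875, -1)), Mul(-272, Pow(Mul(Rational(2, 51), I, Pow(113235810, Rational(1, 2))), -1))) = Add(Mul(Pow(267830, Rational(1, 2)), Rational(1, 163875)), Mul(-272, Mul(Rational(-1, 4440620), I, Pow(113235810, Rational(1, 2))))) = Add(Mul(Rational(1, 163875), Pow(267830, Rational(1, 2))), Mul(Rational(68, 1110155), I, Pow(113235810, Rational(1, 2))))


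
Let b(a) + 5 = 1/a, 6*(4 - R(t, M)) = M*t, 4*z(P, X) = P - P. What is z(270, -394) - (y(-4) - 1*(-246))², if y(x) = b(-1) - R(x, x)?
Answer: -512656/9 ≈ -56962.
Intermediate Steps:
z(P, X) = 0 (z(P, X) = (P - P)/4 = (¼)*0 = 0)
R(t, M) = 4 - M*t/6
b(a) = -5 + 1/a
y(x) = -10 + x²/6 (y(x) = (-5 + 1/(-1)) - (4 - x*x/6) = (-5 - 1) - (4 - x²/6) = -6 + (-4 + x²/6) = -10 + x²/6)
z(270, -394) - (y(-4) - 1*(-246))² = 0 - ((-10 + (⅙)*(-4)²) - 1*(-246))² = 0 - ((-10 + (⅙)*16) + 246)² = 0 - ((-10 + 8/3) + 246)² = 0 - (-22/3 + 246)² = 0 - (716/3)² = 0 - 1*512656/9 = 0 - 512656/9 = -512656/9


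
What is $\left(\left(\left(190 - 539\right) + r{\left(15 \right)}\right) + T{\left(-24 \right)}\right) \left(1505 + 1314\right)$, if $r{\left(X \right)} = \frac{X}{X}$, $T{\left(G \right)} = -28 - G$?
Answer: $-992288$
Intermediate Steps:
$r{\left(X \right)} = 1$
$\left(\left(\left(190 - 539\right) + r{\left(15 \right)}\right) + T{\left(-24 \right)}\right) \left(1505 + 1314\right) = \left(\left(\left(190 - 539\right) + 1\right) - 4\right) \left(1505 + 1314\right) = \left(\left(-349 + 1\right) + \left(-28 + 24\right)\right) 2819 = \left(-348 - 4\right) 2819 = \left(-352\right) 2819 = -992288$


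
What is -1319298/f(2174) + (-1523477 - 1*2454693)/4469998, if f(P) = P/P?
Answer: -2948631699787/2234999 ≈ -1.3193e+6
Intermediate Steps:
f(P) = 1
-1319298/f(2174) + (-1523477 - 1*2454693)/4469998 = -1319298/1 + (-1523477 - 1*2454693)/4469998 = -1319298*1 + (-1523477 - 2454693)*(1/4469998) = -1319298 - 3978170*1/4469998 = -1319298 - 1989085/2234999 = -2948631699787/2234999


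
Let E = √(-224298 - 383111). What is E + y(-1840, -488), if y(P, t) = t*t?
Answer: 238144 + I*√607409 ≈ 2.3814e+5 + 779.36*I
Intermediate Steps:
y(P, t) = t²
E = I*√607409 (E = √(-607409) = I*√607409 ≈ 779.36*I)
E + y(-1840, -488) = I*√607409 + (-488)² = I*√607409 + 238144 = 238144 + I*√607409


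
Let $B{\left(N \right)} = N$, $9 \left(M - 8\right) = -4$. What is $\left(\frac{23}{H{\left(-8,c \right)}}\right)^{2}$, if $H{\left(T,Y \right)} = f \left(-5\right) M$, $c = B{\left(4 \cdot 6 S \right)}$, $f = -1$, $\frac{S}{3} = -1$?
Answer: $\frac{42849}{115600} \approx 0.37067$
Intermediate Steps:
$S = -3$ ($S = 3 \left(-1\right) = -3$)
$M = \frac{68}{9}$ ($M = 8 + \frac{1}{9} \left(-4\right) = 8 - \frac{4}{9} = \frac{68}{9} \approx 7.5556$)
$c = -72$ ($c = 4 \cdot 6 \left(-3\right) = 24 \left(-3\right) = -72$)
$H{\left(T,Y \right)} = \frac{340}{9}$ ($H{\left(T,Y \right)} = \left(-1\right) \left(-5\right) \frac{68}{9} = 5 \cdot \frac{68}{9} = \frac{340}{9}$)
$\left(\frac{23}{H{\left(-8,c \right)}}\right)^{2} = \left(\frac{23}{\frac{340}{9}}\right)^{2} = \left(23 \cdot \frac{9}{340}\right)^{2} = \left(\frac{207}{340}\right)^{2} = \frac{42849}{115600}$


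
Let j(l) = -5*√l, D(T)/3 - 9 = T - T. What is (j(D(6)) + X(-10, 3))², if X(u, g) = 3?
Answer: 684 - 90*√3 ≈ 528.12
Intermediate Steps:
D(T) = 27 (D(T) = 27 + 3*(T - T) = 27 + 3*0 = 27 + 0 = 27)
(j(D(6)) + X(-10, 3))² = (-15*√3 + 3)² = (3 - 15*√3)²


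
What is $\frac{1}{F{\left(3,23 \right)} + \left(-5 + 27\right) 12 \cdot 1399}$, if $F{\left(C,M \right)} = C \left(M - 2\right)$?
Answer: $\frac{1}{369399} \approx 2.7071 \cdot 10^{-6}$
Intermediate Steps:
$F{\left(C,M \right)} = C \left(-2 + M\right)$
$\frac{1}{F{\left(3,23 \right)} + \left(-5 + 27\right) 12 \cdot 1399} = \frac{1}{3 \left(-2 + 23\right) + \left(-5 + 27\right) 12 \cdot 1399} = \frac{1}{3 \cdot 21 + 22 \cdot 12 \cdot 1399} = \frac{1}{63 + 264 \cdot 1399} = \frac{1}{63 + 369336} = \frac{1}{369399}$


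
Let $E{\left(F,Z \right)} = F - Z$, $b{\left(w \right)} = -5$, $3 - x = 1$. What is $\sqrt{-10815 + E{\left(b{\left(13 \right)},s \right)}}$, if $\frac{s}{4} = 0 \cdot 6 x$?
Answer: $2 i \sqrt{2705} \approx 104.02 i$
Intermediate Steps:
$x = 2$ ($x = 3 - 1 = 2$)
$s = 0$ ($s = 4 \cdot 0 \cdot 6 \cdot 2 = 4 \cdot 0 \cdot 2 = 4 \cdot 0 = 0$)
$\sqrt{-10815 + E{\left(b{\left(13 \right)},s \right)}} = \sqrt{-10815 - 5} = \sqrt{-10820} = 2 i \sqrt{2705}$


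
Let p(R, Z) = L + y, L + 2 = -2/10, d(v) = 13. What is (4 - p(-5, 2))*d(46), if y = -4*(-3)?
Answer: -377/5 ≈ -75.400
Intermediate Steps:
y = 12
L = -11/5 (L = -2 - 2/10 = -2 - 2*1/10 = -2 - 1/5 = -11/5 ≈ -2.2000)
p(R, Z) = 49/5 (p(R, Z) = -11/5 + 12 = 49/5)
(4 - p(-5, 2))*d(46) = (4 - 1*49/5)*13 = (4 - 49/5)*13 = -29/5*13 = -377/5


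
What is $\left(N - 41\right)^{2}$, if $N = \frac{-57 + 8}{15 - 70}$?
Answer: $\frac{4866436}{3025} \approx 1608.7$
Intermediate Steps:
$N = \frac{49}{55}$ ($N = - \frac{49}{-55} = \left(-49\right) \left(- \frac{1}{55}\right) = \frac{49}{55} \approx 0.89091$)
$\left(N - 41\right)^{2} = \left(\frac{49}{55} - 41\right)^{2} = \left(- \frac{2206}{55}\right)^{2} = \frac{4866436}{3025}$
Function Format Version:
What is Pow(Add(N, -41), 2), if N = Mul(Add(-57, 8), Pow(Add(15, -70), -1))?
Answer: Rational(4866436, 3025) ≈ 1608.7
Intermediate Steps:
N = Rational(49, 55) (N = Mul(-49, Pow(-55, -1)) = Mul(-49, Rational(-1, 55)) = Rational(49, 55) ≈ 0.89091)
Pow(Add(N, -41), 2) = Pow(Add(Rational(49, 55), -41), 2) = Pow(Rational(-2206, 55), 2) = Rational(4866436, 3025)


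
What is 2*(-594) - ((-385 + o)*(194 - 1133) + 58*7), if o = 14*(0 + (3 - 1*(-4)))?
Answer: -271087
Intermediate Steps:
o = 98 (o = 14*(0 + (3 + 4)) = 14*(0 + 7) = 14*7 = 98)
2*(-594) - ((-385 + o)*(194 - 1133) + 58*7) = 2*(-594) - ((-385 + 98)*(194 - 1133) + 58*7) = -1188 - (-287*(-939) + 406) = -1188 - (269493 + 406) = -1188 - 1*269899 = -1188 - 269899 = -271087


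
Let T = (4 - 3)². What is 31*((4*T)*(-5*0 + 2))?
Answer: 248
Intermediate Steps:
T = 1 (T = 1² = 1)
31*((4*T)*(-5*0 + 2)) = 31*((4*1)*(-5*0 + 2)) = 31*(4*(0 + 2)) = 31*(4*2) = 31*8 = 248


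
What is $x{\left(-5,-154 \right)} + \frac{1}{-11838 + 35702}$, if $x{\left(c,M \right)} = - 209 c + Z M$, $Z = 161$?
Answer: $- \frac{566746135}{23864} \approx -23749.0$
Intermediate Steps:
$x{\left(c,M \right)} = - 209 c + 161 M$
$x{\left(-5,-154 \right)} + \frac{1}{-11838 + 35702} = \left(\left(-209\right) \left(-5\right) + 161 \left(-154\right)\right) + \frac{1}{-11838 + 35702} = \left(1045 - 24794\right) + \frac{1}{23864} = -23749 + \frac{1}{23864} = - \frac{566746135}{23864}$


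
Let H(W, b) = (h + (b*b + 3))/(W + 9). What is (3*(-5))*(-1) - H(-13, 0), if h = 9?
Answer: 18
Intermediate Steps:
H(W, b) = (12 + b²)/(9 + W) (H(W, b) = (9 + (b*b + 3))/(W + 9) = (9 + (b² + 3))/(9 + W) = (9 + (3 + b²))/(9 + W) = (12 + b²)/(9 + W))
(3*(-5))*(-1) - H(-13, 0) = (3*(-5))*(-1) - (12 + 0²)/(9 - 13) = -15*(-1) - (12 + 0)/(-4) = 15 - (-1)*12/4 = 15 - 1*(-3) = 15 + 3 = 18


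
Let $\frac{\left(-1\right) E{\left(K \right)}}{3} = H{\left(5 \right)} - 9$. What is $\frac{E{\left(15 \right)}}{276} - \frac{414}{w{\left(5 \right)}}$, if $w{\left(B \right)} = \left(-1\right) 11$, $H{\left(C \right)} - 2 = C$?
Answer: $\frac{19055}{506} \approx 37.658$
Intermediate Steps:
$H{\left(C \right)} = 2 + C$
$E{\left(K \right)} = 6$ ($E{\left(K \right)} = - 3 \left(\left(2 + 5\right) - 9\right) = - 3 \left(7 - 9\right) = \left(-3\right) \left(-2\right) = 6$)
$w{\left(B \right)} = -11$
$\frac{E{\left(15 \right)}}{276} - \frac{414}{w{\left(5 \right)}} = \frac{6}{276} - \frac{414}{-11} = 6 \cdot \frac{1}{276} - - \frac{414}{11} = \frac{1}{46} + \frac{414}{11} = \frac{19055}{506}$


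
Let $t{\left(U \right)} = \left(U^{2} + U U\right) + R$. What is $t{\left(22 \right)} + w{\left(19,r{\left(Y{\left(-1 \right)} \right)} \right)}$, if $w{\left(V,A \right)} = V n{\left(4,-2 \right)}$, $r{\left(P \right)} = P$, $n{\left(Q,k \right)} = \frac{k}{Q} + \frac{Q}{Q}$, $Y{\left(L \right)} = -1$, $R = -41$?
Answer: $\frac{1873}{2} \approx 936.5$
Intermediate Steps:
$n{\left(Q,k \right)} = 1 + \frac{k}{Q}$ ($n{\left(Q,k \right)} = \frac{k}{Q} + 1 = 1 + \frac{k}{Q}$)
$w{\left(V,A \right)} = \frac{V}{2}$ ($w{\left(V,A \right)} = V \frac{4 - 2}{4} = V \frac{1}{4} \cdot 2 = V \frac{1}{2} = \frac{V}{2}$)
$t{\left(U \right)} = -41 + 2 U^{2}$ ($t{\left(U \right)} = \left(U^{2} + U U\right) - 41 = \left(U^{2} + U^{2}\right) - 41 = 2 U^{2} - 41 = -41 + 2 U^{2}$)
$t{\left(22 \right)} + w{\left(19,r{\left(Y{\left(-1 \right)} \right)} \right)} = \left(-41 + 2 \cdot 22^{2}\right) + \frac{1}{2} \cdot 19 = \left(-41 + 2 \cdot 484\right) + \frac{19}{2} = \left(-41 + 968\right) + \frac{19}{2} = 927 + \frac{19}{2} = \frac{1873}{2}$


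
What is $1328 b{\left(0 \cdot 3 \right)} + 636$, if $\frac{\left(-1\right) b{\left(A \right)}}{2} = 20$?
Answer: $-52484$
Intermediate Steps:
$b{\left(A \right)} = -40$ ($b{\left(A \right)} = \left(-2\right) 20 = -40$)
$1328 b{\left(0 \cdot 3 \right)} + 636 = 1328 \left(-40\right) + 636 = -53120 + 636 = -52484$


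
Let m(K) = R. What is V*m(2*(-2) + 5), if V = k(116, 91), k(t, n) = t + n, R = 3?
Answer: 621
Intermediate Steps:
m(K) = 3
k(t, n) = n + t
V = 207 (V = 91 + 116 = 207)
V*m(2*(-2) + 5) = 207*3 = 621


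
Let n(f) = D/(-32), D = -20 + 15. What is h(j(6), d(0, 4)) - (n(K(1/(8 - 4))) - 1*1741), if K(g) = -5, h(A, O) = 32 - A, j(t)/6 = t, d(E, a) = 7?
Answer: 55579/32 ≈ 1736.8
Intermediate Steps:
D = -5
j(t) = 6*t
n(f) = 5/32 (n(f) = -5/(-32) = -5*(-1/32) = 5/32)
h(j(6), d(0, 4)) - (n(K(1/(8 - 4))) - 1*1741) = (32 - 6*6) - (5/32 - 1*1741) = (32 - 1*36) - (5/32 - 1741) = (32 - 36) - 1*(-55707/32) = -4 + 55707/32 = 55579/32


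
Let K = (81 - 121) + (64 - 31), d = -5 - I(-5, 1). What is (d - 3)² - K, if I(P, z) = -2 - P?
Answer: 128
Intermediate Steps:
d = -8 (d = -5 - (-2 - 1*(-5)) = -5 - (-2 + 5) = -5 - 1*3 = -5 - 3 = -8)
K = -7 (K = -40 + 33 = -7)
(d - 3)² - K = (-8 - 3)² - 1*(-7) = (-11)² + 7 = 121 + 7 = 128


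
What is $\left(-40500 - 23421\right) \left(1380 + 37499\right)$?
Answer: $-2485184559$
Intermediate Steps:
$\left(-40500 - 23421\right) \left(1380 + 37499\right) = \left(-63921\right) 38879 = -2485184559$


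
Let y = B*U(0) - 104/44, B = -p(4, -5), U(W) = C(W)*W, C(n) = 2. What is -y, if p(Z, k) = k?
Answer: 26/11 ≈ 2.3636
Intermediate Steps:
U(W) = 2*W
B = 5 (B = -1*(-5) = 5)
y = -26/11 (y = 5*(2*0) - 104/44 = 5*0 - 104*1/44 = 0 - 26/11 = -26/11 ≈ -2.3636)
-y = -1*(-26/11) = 26/11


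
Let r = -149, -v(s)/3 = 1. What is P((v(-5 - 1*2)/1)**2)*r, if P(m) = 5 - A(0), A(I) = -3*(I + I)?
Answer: -745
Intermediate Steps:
v(s) = -3 (v(s) = -3*1 = -3)
A(I) = -6*I
P(m) = 5 (P(m) = 5 - (-6)*0 = 5 - 1*0 = 5 + 0 = 5)
P((v(-5 - 1*2)/1)**2)*r = 5*(-149) = -745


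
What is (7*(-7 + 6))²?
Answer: 49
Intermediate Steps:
(7*(-7 + 6))² = (7*(-1))² = (-7)² = 49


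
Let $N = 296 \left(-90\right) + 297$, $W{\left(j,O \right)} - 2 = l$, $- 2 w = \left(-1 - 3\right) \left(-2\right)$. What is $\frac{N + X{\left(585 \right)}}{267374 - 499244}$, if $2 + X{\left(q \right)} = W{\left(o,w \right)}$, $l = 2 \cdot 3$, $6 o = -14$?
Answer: $\frac{8779}{77290} \approx 0.11359$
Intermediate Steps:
$o = - \frac{7}{3}$ ($o = \frac{1}{6} \left(-14\right) = - \frac{7}{3} \approx -2.3333$)
$l = 6$
$w = -4$ ($w = - \frac{\left(-1 - 3\right) \left(-2\right)}{2} = - \frac{\left(-4\right) \left(-2\right)}{2} = \left(- \frac{1}{2}\right) 8 = -4$)
$W{\left(j,O \right)} = 8$ ($W{\left(j,O \right)} = 2 + 6 = 8$)
$X{\left(q \right)} = 6$ ($X{\left(q \right)} = -2 + 8 = 6$)
$N = -26343$ ($N = -26640 + 297 = -26343$)
$\frac{N + X{\left(585 \right)}}{267374 - 499244} = \frac{-26343 + 6}{267374 - 499244} = - \frac{26337}{-231870} = \left(-26337\right) \left(- \frac{1}{231870}\right) = \frac{8779}{77290}$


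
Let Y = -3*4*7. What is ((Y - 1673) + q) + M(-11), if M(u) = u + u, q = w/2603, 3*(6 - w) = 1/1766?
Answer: -1291242781/725826 ≈ -1779.0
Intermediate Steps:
w = 31787/5298 (w = 6 - ⅓/1766 = 6 - ⅓*1/1766 = 6 - 1/5298 = 31787/5298 ≈ 5.9998)
Y = -84 (Y = -12*7 = -84)
q = 1673/725826 (q = (31787/5298)/2603 = (31787/5298)*(1/2603) = 1673/725826 ≈ 0.0023050)
M(u) = 2*u
((Y - 1673) + q) + M(-11) = ((-84 - 1673) + 1673/725826) + 2*(-11) = (-1757 + 1673/725826) - 22 = -1275274609/725826 - 22 = -1291242781/725826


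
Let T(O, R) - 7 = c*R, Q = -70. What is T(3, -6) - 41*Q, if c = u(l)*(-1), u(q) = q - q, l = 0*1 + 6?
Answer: 2877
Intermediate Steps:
l = 6 (l = 0 + 6 = 6)
u(q) = 0
c = 0 (c = 0*(-1) = 0)
T(O, R) = 7 (T(O, R) = 7 + 0*R = 7 + 0 = 7)
T(3, -6) - 41*Q = 7 - 41*(-70) = 7 + 2870 = 2877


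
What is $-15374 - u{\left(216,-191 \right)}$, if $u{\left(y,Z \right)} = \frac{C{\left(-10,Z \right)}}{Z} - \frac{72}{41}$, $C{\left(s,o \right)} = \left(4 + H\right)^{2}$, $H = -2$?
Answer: $- \frac{120379878}{7831} \approx -15372.0$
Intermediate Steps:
$C{\left(s,o \right)} = 4$ ($C{\left(s,o \right)} = \left(4 - 2\right)^{2} = 2^{2} = 4$)
$u{\left(y,Z \right)} = - \frac{72}{41} + \frac{4}{Z}$ ($u{\left(y,Z \right)} = \frac{4}{Z} - \frac{72}{41} = - \frac{72}{41} + \frac{4}{Z}$)
$-15374 - u{\left(216,-191 \right)} = -15374 - \left(- \frac{72}{41} + \frac{4}{-191}\right) = -15374 - \left(- \frac{72}{41} + 4 \left(- \frac{1}{191}\right)\right) = -15374 - \left(- \frac{72}{41} - \frac{4}{191}\right) = -15374 - - \frac{13916}{7831} = -15374 + \frac{13916}{7831} = - \frac{120379878}{7831}$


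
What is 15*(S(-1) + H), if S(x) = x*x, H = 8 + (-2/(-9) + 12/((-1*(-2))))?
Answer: 685/3 ≈ 228.33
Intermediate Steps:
H = 128/9 (H = 8 + (-2*(-⅑) + 12/2) = 8 + (2/9 + 12*(½)) = 8 + (2/9 + 6) = 8 + 56/9 = 128/9 ≈ 14.222)
S(x) = x²
15*(S(-1) + H) = 15*((-1)² + 128/9) = 15*(1 + 128/9) = 15*(137/9) = 685/3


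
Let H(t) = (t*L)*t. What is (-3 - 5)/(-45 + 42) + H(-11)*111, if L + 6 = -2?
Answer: -322336/3 ≈ -1.0745e+5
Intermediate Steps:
L = -8 (L = -6 - 2 = -8)
H(t) = -8*t² (H(t) = (t*(-8))*t = (-8*t)*t = -8*t²)
(-3 - 5)/(-45 + 42) + H(-11)*111 = (-3 - 5)/(-45 + 42) - 8*(-11)²*111 = -8/(-3) - 8*121*111 = -8*(-⅓) - 968*111 = 8/3 - 107448 = -322336/3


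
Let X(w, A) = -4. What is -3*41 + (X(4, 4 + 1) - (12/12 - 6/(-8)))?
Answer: -515/4 ≈ -128.75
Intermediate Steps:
-3*41 + (X(4, 4 + 1) - (12/12 - 6/(-8))) = -3*41 + (-4 - (12/12 - 6/(-8))) = -123 + (-4 - (12*(1/12) - 6*(-⅛))) = -123 + (-4 - (1 + ¾)) = -123 + (-4 - 1*7/4) = -123 + (-4 - 7/4) = -123 - 23/4 = -515/4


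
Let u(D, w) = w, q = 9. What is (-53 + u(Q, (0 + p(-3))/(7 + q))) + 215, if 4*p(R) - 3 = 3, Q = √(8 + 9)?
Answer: 5187/32 ≈ 162.09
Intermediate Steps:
Q = √17 ≈ 4.1231
p(R) = 3/2 (p(R) = ¾ + (¼)*3 = ¾ + ¾ = 3/2)
(-53 + u(Q, (0 + p(-3))/(7 + q))) + 215 = (-53 + (0 + 3/2)/(7 + 9)) + 215 = (-53 + (3/2)/16) + 215 = (-53 + (3/2)*(1/16)) + 215 = (-53 + 3/32) + 215 = -1693/32 + 215 = 5187/32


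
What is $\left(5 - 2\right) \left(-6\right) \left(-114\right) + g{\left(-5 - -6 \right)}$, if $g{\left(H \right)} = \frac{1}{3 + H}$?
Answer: $\frac{8209}{4} \approx 2052.3$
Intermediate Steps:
$\left(5 - 2\right) \left(-6\right) \left(-114\right) + g{\left(-5 - -6 \right)} = \left(5 - 2\right) \left(-6\right) \left(-114\right) + \frac{1}{3 - -1} = 3 \left(-6\right) \left(-114\right) + \frac{1}{3 + \left(-5 + 6\right)} = \left(-18\right) \left(-114\right) + \frac{1}{3 + 1} = 2052 + \frac{1}{4} = \frac{8209}{4}$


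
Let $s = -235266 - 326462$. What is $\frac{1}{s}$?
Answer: $- \frac{1}{561728} \approx -1.7802 \cdot 10^{-6}$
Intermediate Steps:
$s = -561728$ ($s = -235266 - 326462 = -561728$)
$\frac{1}{s} = \frac{1}{-561728} = - \frac{1}{561728}$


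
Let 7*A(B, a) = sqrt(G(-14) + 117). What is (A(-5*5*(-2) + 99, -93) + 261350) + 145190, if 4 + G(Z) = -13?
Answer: 2845790/7 ≈ 4.0654e+5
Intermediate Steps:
G(Z) = -17 (G(Z) = -4 - 13 = -17)
A(B, a) = 10/7 (A(B, a) = sqrt(-17 + 117)/7 = sqrt(100)/7 = (1/7)*10 = 10/7)
(A(-5*5*(-2) + 99, -93) + 261350) + 145190 = (10/7 + 261350) + 145190 = 1829460/7 + 145190 = 2845790/7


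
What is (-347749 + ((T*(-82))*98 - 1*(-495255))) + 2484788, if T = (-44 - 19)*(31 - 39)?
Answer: -1417850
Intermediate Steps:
T = 504 (T = -63*(-8) = 504)
(-347749 + ((T*(-82))*98 - 1*(-495255))) + 2484788 = (-347749 + ((504*(-82))*98 - 1*(-495255))) + 2484788 = (-347749 + (-41328*98 + 495255)) + 2484788 = (-347749 + (-4050144 + 495255)) + 2484788 = (-347749 - 3554889) + 2484788 = -3902638 + 2484788 = -1417850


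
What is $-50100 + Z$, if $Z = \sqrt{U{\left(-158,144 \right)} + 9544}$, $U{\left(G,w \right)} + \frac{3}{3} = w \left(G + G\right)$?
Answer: $-50100 + i \sqrt{35961} \approx -50100.0 + 189.63 i$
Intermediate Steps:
$U{\left(G,w \right)} = -1 + 2 G w$ ($U{\left(G,w \right)} = -1 + w \left(G + G\right) = -1 + w 2 G = -1 + 2 G w$)
$Z = i \sqrt{35961}$ ($Z = \sqrt{\left(-1 + 2 \left(-158\right) 144\right) + 9544} = \sqrt{\left(-1 - 45504\right) + 9544} = \sqrt{-45505 + 9544} = \sqrt{-35961} = i \sqrt{35961} \approx 189.63 i$)
$-50100 + Z = -50100 + i \sqrt{35961}$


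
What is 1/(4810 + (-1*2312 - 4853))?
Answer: -1/2355 ≈ -0.00042463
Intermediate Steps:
1/(4810 + (-1*2312 - 4853)) = 1/(4810 + (-2312 - 4853)) = 1/(4810 - 7165) = 1/(-2355) = -1/2355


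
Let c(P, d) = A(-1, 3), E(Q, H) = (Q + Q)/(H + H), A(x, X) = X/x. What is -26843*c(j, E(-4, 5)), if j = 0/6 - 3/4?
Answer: 80529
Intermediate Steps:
j = -¾ (j = 0*(⅙) - 3*¼ = 0 - ¾ = -¾ ≈ -0.75000)
E(Q, H) = Q/H (E(Q, H) = (2*Q)/((2*H)) = (2*Q)*(1/(2*H)) = Q/H)
c(P, d) = -3 (c(P, d) = 3/(-1) = 3*(-1) = -3)
-26843*c(j, E(-4, 5)) = -26843*(-3) = 80529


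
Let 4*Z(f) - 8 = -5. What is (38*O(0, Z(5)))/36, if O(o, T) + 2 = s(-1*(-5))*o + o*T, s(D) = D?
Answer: -19/9 ≈ -2.1111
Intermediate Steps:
Z(f) = 3/4 (Z(f) = 2 + (1/4)*(-5) = 2 - 5/4 = 3/4)
O(o, T) = -2 + 5*o + T*o (O(o, T) = -2 + ((-1*(-5))*o + o*T) = -2 + (5*o + T*o) = -2 + 5*o + T*o)
(38*O(0, Z(5)))/36 = (38*(-2 + 5*0 + (3/4)*0))/36 = (38*(-2 + 0 + 0))*(1/36) = (38*(-2))*(1/36) = -76*1/36 = -19/9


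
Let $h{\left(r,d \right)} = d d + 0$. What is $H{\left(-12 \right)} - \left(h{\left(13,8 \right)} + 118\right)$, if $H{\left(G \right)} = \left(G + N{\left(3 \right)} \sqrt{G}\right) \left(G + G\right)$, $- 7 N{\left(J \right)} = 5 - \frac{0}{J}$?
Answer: $106 + \frac{240 i \sqrt{3}}{7} \approx 106.0 + 59.385 i$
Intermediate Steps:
$h{\left(r,d \right)} = d^{2}$ ($h{\left(r,d \right)} = d^{2} + 0 = d^{2}$)
$N{\left(J \right)} = - \frac{5}{7}$ ($N{\left(J \right)} = - \frac{5 - \frac{0}{J}}{7} = - \frac{5 - 0}{7} = - \frac{5 + 0}{7} = \left(- \frac{1}{7}\right) 5 = - \frac{5}{7}$)
$H{\left(G \right)} = 2 G \left(G - \frac{5 \sqrt{G}}{7}\right)$ ($H{\left(G \right)} = \left(G - \frac{5 \sqrt{G}}{7}\right) \left(G + G\right) = \left(G - \frac{5 \sqrt{G}}{7}\right) 2 G = 2 G \left(G - \frac{5 \sqrt{G}}{7}\right)$)
$H{\left(-12 \right)} - \left(h{\left(13,8 \right)} + 118\right) = \left(2 \left(-12\right)^{2} - \frac{10 \left(-12\right)^{\frac{3}{2}}}{7}\right) - \left(8^{2} + 118\right) = \left(2 \cdot 144 - \frac{10 \left(- 24 i \sqrt{3}\right)}{7}\right) - \left(64 + 118\right) = \left(288 + \frac{240 i \sqrt{3}}{7}\right) - 182 = 106 + \frac{240 i \sqrt{3}}{7}$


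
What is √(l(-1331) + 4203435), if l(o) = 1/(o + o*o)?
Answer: √108862513806946130/160930 ≈ 2050.2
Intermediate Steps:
l(o) = 1/(o + o²)
√(l(-1331) + 4203435) = √(1/((-1331)*(1 - 1331)) + 4203435) = √(-1/1331/(-1330) + 4203435) = √(-1/1331*(-1/1330) + 4203435) = √(1/1770230 + 4203435) = √(7441046740051/1770230) = √108862513806946130/160930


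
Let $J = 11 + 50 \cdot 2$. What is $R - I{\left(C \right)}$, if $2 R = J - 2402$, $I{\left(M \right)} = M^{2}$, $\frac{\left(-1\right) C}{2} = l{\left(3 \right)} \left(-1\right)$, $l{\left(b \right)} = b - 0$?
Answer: $- \frac{2363}{2} \approx -1181.5$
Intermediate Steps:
$l{\left(b \right)} = b$ ($l{\left(b \right)} = b + 0 = b$)
$J = 111$ ($J = 11 + 100 = 111$)
$C = 6$ ($C = - 2 \cdot 3 \left(-1\right) = \left(-2\right) \left(-3\right) = 6$)
$R = - \frac{2291}{2}$ ($R = \frac{111 - 2402}{2} = \frac{1}{2} \left(-2291\right) = - \frac{2291}{2} \approx -1145.5$)
$R - I{\left(C \right)} = - \frac{2291}{2} - 6^{2} = - \frac{2291}{2} - 36 = - \frac{2363}{2}$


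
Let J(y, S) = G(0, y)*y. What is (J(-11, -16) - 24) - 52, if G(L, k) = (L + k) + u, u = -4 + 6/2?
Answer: 56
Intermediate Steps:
u = -1 (u = -4 + 6*(½) = -4 + 3 = -1)
G(L, k) = -1 + L + k (G(L, k) = (L + k) - 1 = -1 + L + k)
J(y, S) = y*(-1 + y) (J(y, S) = (-1 + 0 + y)*y = (-1 + y)*y = y*(-1 + y))
(J(-11, -16) - 24) - 52 = (-11*(-1 - 11) - 24) - 52 = (-11*(-12) - 24) - 52 = (132 - 24) - 52 = 108 - 52 = 56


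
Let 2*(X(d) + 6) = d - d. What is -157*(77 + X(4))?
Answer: -11147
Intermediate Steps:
X(d) = -6 (X(d) = -6 + (d - d)/2 = -6 + (½)*0 = -6 + 0 = -6)
-157*(77 + X(4)) = -157*(77 - 6) = -157*71 = -11147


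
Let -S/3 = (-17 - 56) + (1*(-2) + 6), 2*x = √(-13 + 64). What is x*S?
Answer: 207*√51/2 ≈ 739.14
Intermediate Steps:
x = √51/2 (x = √(-13 + 64)/2 = √51/2 ≈ 3.5707)
S = 207 (S = -3*((-17 - 56) + (1*(-2) + 6)) = -3*(-73 + (-2 + 6)) = -3*(-73 + 4) = -3*(-69) = 207)
x*S = (√51/2)*207 = 207*√51/2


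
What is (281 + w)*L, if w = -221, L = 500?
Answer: 30000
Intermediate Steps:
(281 + w)*L = (281 - 221)*500 = 60*500 = 30000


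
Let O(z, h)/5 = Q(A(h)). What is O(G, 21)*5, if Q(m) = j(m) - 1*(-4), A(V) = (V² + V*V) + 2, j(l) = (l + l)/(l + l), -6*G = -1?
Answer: 125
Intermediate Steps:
G = ⅙ (G = -⅙*(-1) = ⅙ ≈ 0.16667)
j(l) = 1 (j(l) = (2*l)/((2*l)) = (2*l)*(1/(2*l)) = 1)
A(V) = 2 + 2*V² (A(V) = (V² + V²) + 2 = 2*V² + 2 = 2 + 2*V²)
Q(m) = 5 (Q(m) = 1 - 1*(-4) = 1 + 4 = 5)
O(z, h) = 25 (O(z, h) = 5*5 = 25)
O(G, 21)*5 = 25*5 = 125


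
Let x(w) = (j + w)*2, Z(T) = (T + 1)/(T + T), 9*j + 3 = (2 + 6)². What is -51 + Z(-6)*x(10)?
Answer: -1999/54 ≈ -37.018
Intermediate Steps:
j = 61/9 (j = -⅓ + (2 + 6)²/9 = -⅓ + (⅑)*8² = -⅓ + (⅑)*64 = -⅓ + 64/9 = 61/9 ≈ 6.7778)
Z(T) = (1 + T)/(2*T) (Z(T) = (1 + T)/((2*T)) = (1 + T)*(1/(2*T)) = (1 + T)/(2*T))
x(w) = 122/9 + 2*w (x(w) = (61/9 + w)*2 = 122/9 + 2*w)
-51 + Z(-6)*x(10) = -51 + ((½)*(1 - 6)/(-6))*(122/9 + 2*10) = -51 + ((½)*(-⅙)*(-5))*(122/9 + 20) = -51 + (5/12)*(302/9) = -51 + 755/54 = -1999/54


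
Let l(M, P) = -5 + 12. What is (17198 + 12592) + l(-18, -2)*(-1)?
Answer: 29783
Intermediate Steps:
l(M, P) = 7
(17198 + 12592) + l(-18, -2)*(-1) = (17198 + 12592) + 7*(-1) = 29790 - 7 = 29783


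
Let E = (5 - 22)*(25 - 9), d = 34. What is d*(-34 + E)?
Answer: -10404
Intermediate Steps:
E = -272 (E = -17*16 = -272)
d*(-34 + E) = 34*(-34 - 272) = 34*(-306) = -10404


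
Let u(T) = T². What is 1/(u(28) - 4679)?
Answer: -1/3895 ≈ -0.00025674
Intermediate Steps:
1/(u(28) - 4679) = 1/(28² - 4679) = 1/(784 - 4679) = 1/(-3895) = -1/3895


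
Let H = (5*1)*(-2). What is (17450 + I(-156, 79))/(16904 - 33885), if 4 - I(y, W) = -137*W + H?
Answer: -28287/16981 ≈ -1.6658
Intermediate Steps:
H = -10 (H = 5*(-2) = -10)
I(y, W) = 14 + 137*W (I(y, W) = 4 - (-137*W - 10) = 4 - (-10 - 137*W) = 4 + (10 + 137*W) = 14 + 137*W)
(17450 + I(-156, 79))/(16904 - 33885) = (17450 + (14 + 137*79))/(16904 - 33885) = (17450 + (14 + 10823))/(-16981) = (17450 + 10837)*(-1/16981) = 28287*(-1/16981) = -28287/16981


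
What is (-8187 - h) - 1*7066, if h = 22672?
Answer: -37925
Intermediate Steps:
(-8187 - h) - 1*7066 = (-8187 - 1*22672) - 1*7066 = (-8187 - 22672) - 7066 = -30859 - 7066 = -37925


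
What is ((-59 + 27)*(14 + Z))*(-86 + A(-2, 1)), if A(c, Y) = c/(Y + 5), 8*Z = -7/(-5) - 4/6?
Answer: 1751876/45 ≈ 38931.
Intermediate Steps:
Z = 11/120 (Z = (-7/(-5) - 4/6)/8 = (-7*(-⅕) - 4*⅙)/8 = (7/5 - ⅔)/8 = (⅛)*(11/15) = 11/120 ≈ 0.091667)
A(c, Y) = c/(5 + Y)
((-59 + 27)*(14 + Z))*(-86 + A(-2, 1)) = ((-59 + 27)*(14 + 11/120))*(-86 - 2/(5 + 1)) = (-32*1691/120)*(-86 - 2/6) = -6764*(-86 - 2*⅙)/15 = -6764*(-86 - ⅓)/15 = -6764/15*(-259/3) = 1751876/45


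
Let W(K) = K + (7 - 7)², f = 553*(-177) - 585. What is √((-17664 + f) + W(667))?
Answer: I*√115463 ≈ 339.8*I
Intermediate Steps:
f = -98466 (f = -97881 - 585 = -98466)
W(K) = K (W(K) = K + 0² = K + 0 = K)
√((-17664 + f) + W(667)) = √((-17664 - 98466) + 667) = √(-116130 + 667) = √(-115463) = I*√115463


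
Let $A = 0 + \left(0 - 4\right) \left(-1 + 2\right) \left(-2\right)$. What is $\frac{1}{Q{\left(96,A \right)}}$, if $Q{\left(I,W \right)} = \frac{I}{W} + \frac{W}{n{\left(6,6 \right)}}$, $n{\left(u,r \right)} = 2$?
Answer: $\frac{1}{16} \approx 0.0625$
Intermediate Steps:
$A = 8$ ($A = 0 + \left(-4\right) 1 \left(-2\right) = 0 - -8 = 0 + 8 = 8$)
$Q{\left(I,W \right)} = \frac{W}{2} + \frac{I}{W}$ ($Q{\left(I,W \right)} = \frac{I}{W} + \frac{W}{2} = \frac{W}{2} + \frac{I}{W}$)
$\frac{1}{Q{\left(96,A \right)}} = \frac{1}{\frac{1}{2} \cdot 8 + \frac{96}{8}} = \frac{1}{4 + 96 \cdot \frac{1}{8}} = \frac{1}{4 + 12} = \frac{1}{16}$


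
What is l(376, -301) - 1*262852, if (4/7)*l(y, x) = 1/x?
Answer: -45210545/172 ≈ -2.6285e+5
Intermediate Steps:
l(y, x) = 7/(4*x)
l(376, -301) - 1*262852 = (7/4)/(-301) - 1*262852 = (7/4)*(-1/301) - 262852 = -1/172 - 262852 = -45210545/172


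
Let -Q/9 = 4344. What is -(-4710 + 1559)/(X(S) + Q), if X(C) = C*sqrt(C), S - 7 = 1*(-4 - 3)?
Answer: -3151/39096 ≈ -0.080596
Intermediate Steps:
Q = -39096 (Q = -9*4344 = -39096)
S = 0 (S = 7 + 1*(-4 - 3) = 7 + 1*(-7) = 7 - 7 = 0)
X(C) = C**(3/2)
-(-4710 + 1559)/(X(S) + Q) = -(-4710 + 1559)/(0**(3/2) - 39096) = -(-3151)/(0 - 39096) = -(-3151)/(-39096) = -(-3151)*(-1)/39096 = -1*3151/39096 = -3151/39096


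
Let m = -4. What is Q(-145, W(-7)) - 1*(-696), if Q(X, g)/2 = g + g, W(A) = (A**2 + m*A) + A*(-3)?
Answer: 1088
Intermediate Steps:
W(A) = A**2 - 7*A (W(A) = (A**2 - 4*A) + A*(-3) = (A**2 - 4*A) - 3*A = A**2 - 7*A)
Q(X, g) = 4*g (Q(X, g) = 2*(g + g) = 2*(2*g) = 4*g)
Q(-145, W(-7)) - 1*(-696) = 4*(-7*(-7 - 7)) - 1*(-696) = 4*(-7*(-14)) + 696 = 4*98 + 696 = 392 + 696 = 1088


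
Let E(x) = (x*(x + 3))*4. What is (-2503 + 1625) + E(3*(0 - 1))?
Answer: -878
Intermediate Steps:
E(x) = 4*x*(3 + x) (E(x) = (x*(3 + x))*4 = 4*x*(3 + x))
(-2503 + 1625) + E(3*(0 - 1)) = (-2503 + 1625) + 4*(3*(0 - 1))*(3 + 3*(0 - 1)) = -878 + 4*(3*(-1))*(3 + 3*(-1)) = -878 + 4*(-3)*(3 - 3) = -878 + 4*(-3)*0 = -878 + 0 = -878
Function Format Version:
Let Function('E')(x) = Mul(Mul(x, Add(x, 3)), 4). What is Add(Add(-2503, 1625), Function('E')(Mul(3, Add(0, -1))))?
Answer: -878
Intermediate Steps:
Function('E')(x) = Mul(4, x, Add(3, x)) (Function('E')(x) = Mul(Mul(x, Add(3, x)), 4) = Mul(4, x, Add(3, x)))
Add(Add(-2503, 1625), Function('E')(Mul(3, Add(0, -1)))) = Add(Add(-2503, 1625), Mul(4, Mul(3, Add(0, -1)), Add(3, Mul(3, Add(0, -1))))) = Add(-878, Mul(4, Mul(3, -1), Add(3, Mul(3, -1)))) = Add(-878, Mul(4, -3, Add(3, -3))) = Add(-878, Mul(4, -3, 0)) = Add(-878, 0) = -878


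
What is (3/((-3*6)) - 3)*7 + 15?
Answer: -43/6 ≈ -7.1667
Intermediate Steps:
(3/((-3*6)) - 3)*7 + 15 = (3/(-18) - 3)*7 + 15 = (3*(-1/18) - 3)*7 + 15 = (-⅙ - 3)*7 + 15 = -19/6*7 + 15 = -133/6 + 15 = -43/6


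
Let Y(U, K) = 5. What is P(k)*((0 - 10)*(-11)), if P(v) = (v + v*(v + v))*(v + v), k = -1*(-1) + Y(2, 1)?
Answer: 102960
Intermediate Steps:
k = 6 (k = -1*(-1) + 5 = 1 + 5 = 6)
P(v) = 2*v*(v + 2*v²) (P(v) = (v + v*(2*v))*(2*v) = (v + 2*v²)*(2*v) = 2*v*(v + 2*v²))
P(k)*((0 - 10)*(-11)) = (6²*(2 + 4*6))*((0 - 10)*(-11)) = (36*(2 + 24))*(-10*(-11)) = (36*26)*110 = 936*110 = 102960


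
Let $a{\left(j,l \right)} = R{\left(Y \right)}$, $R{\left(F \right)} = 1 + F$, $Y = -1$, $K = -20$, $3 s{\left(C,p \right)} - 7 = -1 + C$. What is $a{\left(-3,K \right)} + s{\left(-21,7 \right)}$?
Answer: $-5$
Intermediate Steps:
$s{\left(C,p \right)} = 2 + \frac{C}{3}$ ($s{\left(C,p \right)} = \frac{7}{3} + \frac{-1 + C}{3} = \frac{7}{3} + \left(- \frac{1}{3} + \frac{C}{3}\right) = 2 + \frac{C}{3}$)
$a{\left(j,l \right)} = 0$ ($a{\left(j,l \right)} = 1 - 1 = 0$)
$a{\left(-3,K \right)} + s{\left(-21,7 \right)} = 0 + \left(2 + \frac{1}{3} \left(-21\right)\right) = 0 + \left(2 - 7\right) = 0 - 5 = -5$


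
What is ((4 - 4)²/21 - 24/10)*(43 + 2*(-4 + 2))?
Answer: -468/5 ≈ -93.600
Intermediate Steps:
((4 - 4)²/21 - 24/10)*(43 + 2*(-4 + 2)) = (0²*(1/21) - 24*⅒)*(43 + 2*(-2)) = (0*(1/21) - 12/5)*(43 - 4) = (0 - 12/5)*39 = -12/5*39 = -468/5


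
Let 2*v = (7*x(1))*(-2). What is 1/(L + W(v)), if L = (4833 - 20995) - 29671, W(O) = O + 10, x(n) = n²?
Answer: -1/45830 ≈ -2.1820e-5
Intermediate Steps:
v = -7 (v = ((7*1²)*(-2))/2 = ((7*1)*(-2))/2 = (7*(-2))/2 = (½)*(-14) = -7)
W(O) = 10 + O
L = -45833 (L = -16162 - 29671 = -45833)
1/(L + W(v)) = 1/(-45833 + (10 - 7)) = 1/(-45833 + 3) = 1/(-45830) = -1/45830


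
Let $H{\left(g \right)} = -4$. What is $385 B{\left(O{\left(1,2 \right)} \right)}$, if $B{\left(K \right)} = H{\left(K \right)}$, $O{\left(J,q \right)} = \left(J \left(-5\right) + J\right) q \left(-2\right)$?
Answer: $-1540$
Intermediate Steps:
$O{\left(J,q \right)} = 8 J q$ ($O{\left(J,q \right)} = \left(- 5 J + J\right) q \left(-2\right) = - 4 J q \left(-2\right) = 8 J q$)
$B{\left(K \right)} = -4$
$385 B{\left(O{\left(1,2 \right)} \right)} = 385 \left(-4\right) = -1540$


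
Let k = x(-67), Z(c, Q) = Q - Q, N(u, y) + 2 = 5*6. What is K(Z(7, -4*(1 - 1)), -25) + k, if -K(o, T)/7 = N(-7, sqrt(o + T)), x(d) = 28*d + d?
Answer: -2139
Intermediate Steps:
N(u, y) = 28 (N(u, y) = -2 + 5*6 = -2 + 30 = 28)
Z(c, Q) = 0
x(d) = 29*d
K(o, T) = -196 (K(o, T) = -7*28 = -196)
k = -1943 (k = 29*(-67) = -1943)
K(Z(7, -4*(1 - 1)), -25) + k = -196 - 1943 = -2139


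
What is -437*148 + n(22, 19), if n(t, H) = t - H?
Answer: -64673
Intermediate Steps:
-437*148 + n(22, 19) = -437*148 + (22 - 1*19) = -64676 + (22 - 19) = -64676 + 3 = -64673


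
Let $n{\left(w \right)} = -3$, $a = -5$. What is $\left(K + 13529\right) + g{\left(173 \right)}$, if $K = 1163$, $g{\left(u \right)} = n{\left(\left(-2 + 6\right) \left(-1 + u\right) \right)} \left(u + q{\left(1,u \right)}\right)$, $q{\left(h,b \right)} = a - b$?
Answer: $14707$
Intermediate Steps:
$q{\left(h,b \right)} = -5 - b$
$g{\left(u \right)} = 15$ ($g{\left(u \right)} = - 3 \left(u - \left(5 + u\right)\right) = \left(-3\right) \left(-5\right) = 15$)
$\left(K + 13529\right) + g{\left(173 \right)} = \left(1163 + 13529\right) + 15 = 14692 + 15 = 14707$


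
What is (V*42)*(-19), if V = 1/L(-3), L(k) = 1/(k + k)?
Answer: 4788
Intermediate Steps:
L(k) = 1/(2*k)
V = -6 (V = 1/((1/2)/(-3)) = 1/((1/2)*(-1/3)) = 1/(-1/6) = -6)
(V*42)*(-19) = -6*42*(-19) = -252*(-19) = 4788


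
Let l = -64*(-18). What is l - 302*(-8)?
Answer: 3568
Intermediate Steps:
l = 1152
l - 302*(-8) = 1152 - 302*(-8) = 1152 + 2416 = 3568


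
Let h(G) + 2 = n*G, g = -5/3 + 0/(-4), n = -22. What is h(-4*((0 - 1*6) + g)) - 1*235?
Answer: -2735/3 ≈ -911.67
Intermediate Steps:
g = -5/3 (g = -5*1/3 + 0*(-1/4) = -5/3 + 0 = -5/3 ≈ -1.6667)
h(G) = -2 - 22*G
h(-4*((0 - 1*6) + g)) - 1*235 = (-2 - (-88)*((0 - 1*6) - 5/3)) - 1*235 = (-2 - (-88)*((0 - 6) - 5/3)) - 235 = (-2 - (-88)*(-6 - 5/3)) - 235 = (-2 - (-88)*(-23)/3) - 235 = (-2 - 22*92/3) - 235 = (-2 - 2024/3) - 235 = -2030/3 - 235 = -2735/3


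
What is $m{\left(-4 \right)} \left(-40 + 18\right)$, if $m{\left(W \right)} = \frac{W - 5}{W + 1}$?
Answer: $-66$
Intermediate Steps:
$m{\left(W \right)} = \frac{-5 + W}{1 + W}$
$m{\left(-4 \right)} \left(-40 + 18\right) = \frac{-5 - 4}{1 - 4} \left(-40 + 18\right) = \frac{1}{-3} \left(-9\right) \left(-22\right) = \left(- \frac{1}{3}\right) \left(-9\right) \left(-22\right) = 3 \left(-22\right) = -66$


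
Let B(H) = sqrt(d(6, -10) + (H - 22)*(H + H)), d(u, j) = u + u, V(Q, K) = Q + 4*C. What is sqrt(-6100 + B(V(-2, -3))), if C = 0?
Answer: sqrt(-6100 + 6*sqrt(3)) ≈ 78.036*I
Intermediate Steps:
V(Q, K) = Q (V(Q, K) = Q + 4*0 = Q + 0 = Q)
d(u, j) = 2*u
B(H) = sqrt(12 + 2*H*(-22 + H)) (B(H) = sqrt(2*6 + (H - 22)*(H + H)) = sqrt(12 + (-22 + H)*(2*H)) = sqrt(12 + 2*H*(-22 + H)))
sqrt(-6100 + B(V(-2, -3))) = sqrt(-6100 + sqrt(12 - 44*(-2) + 2*(-2)**2)) = sqrt(-6100 + sqrt(12 + 88 + 2*4)) = sqrt(-6100 + sqrt(12 + 88 + 8)) = sqrt(-6100 + sqrt(108)) = sqrt(-6100 + 6*sqrt(3))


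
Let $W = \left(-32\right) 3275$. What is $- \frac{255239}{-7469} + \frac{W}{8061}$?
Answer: $\frac{1274730379}{60207609} \approx 21.172$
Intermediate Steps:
$W = -104800$
$- \frac{255239}{-7469} + \frac{W}{8061} = - \frac{255239}{-7469} - \frac{104800}{8061} = \left(-255239\right) \left(- \frac{1}{7469}\right) - \frac{104800}{8061} = \frac{255239}{7469} - \frac{104800}{8061} = \frac{1274730379}{60207609}$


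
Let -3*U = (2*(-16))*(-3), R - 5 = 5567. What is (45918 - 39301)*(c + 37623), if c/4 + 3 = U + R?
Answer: 395504707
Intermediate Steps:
R = 5572 (R = 5 + 5567 = 5572)
U = -32 (U = -2*(-16)*(-3)/3 = -(-32)*(-3)/3 = -1/3*96 = -32)
c = 22148 (c = -12 + 4*(-32 + 5572) = -12 + 4*5540 = -12 + 22160 = 22148)
(45918 - 39301)*(c + 37623) = (45918 - 39301)*(22148 + 37623) = 6617*59771 = 395504707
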